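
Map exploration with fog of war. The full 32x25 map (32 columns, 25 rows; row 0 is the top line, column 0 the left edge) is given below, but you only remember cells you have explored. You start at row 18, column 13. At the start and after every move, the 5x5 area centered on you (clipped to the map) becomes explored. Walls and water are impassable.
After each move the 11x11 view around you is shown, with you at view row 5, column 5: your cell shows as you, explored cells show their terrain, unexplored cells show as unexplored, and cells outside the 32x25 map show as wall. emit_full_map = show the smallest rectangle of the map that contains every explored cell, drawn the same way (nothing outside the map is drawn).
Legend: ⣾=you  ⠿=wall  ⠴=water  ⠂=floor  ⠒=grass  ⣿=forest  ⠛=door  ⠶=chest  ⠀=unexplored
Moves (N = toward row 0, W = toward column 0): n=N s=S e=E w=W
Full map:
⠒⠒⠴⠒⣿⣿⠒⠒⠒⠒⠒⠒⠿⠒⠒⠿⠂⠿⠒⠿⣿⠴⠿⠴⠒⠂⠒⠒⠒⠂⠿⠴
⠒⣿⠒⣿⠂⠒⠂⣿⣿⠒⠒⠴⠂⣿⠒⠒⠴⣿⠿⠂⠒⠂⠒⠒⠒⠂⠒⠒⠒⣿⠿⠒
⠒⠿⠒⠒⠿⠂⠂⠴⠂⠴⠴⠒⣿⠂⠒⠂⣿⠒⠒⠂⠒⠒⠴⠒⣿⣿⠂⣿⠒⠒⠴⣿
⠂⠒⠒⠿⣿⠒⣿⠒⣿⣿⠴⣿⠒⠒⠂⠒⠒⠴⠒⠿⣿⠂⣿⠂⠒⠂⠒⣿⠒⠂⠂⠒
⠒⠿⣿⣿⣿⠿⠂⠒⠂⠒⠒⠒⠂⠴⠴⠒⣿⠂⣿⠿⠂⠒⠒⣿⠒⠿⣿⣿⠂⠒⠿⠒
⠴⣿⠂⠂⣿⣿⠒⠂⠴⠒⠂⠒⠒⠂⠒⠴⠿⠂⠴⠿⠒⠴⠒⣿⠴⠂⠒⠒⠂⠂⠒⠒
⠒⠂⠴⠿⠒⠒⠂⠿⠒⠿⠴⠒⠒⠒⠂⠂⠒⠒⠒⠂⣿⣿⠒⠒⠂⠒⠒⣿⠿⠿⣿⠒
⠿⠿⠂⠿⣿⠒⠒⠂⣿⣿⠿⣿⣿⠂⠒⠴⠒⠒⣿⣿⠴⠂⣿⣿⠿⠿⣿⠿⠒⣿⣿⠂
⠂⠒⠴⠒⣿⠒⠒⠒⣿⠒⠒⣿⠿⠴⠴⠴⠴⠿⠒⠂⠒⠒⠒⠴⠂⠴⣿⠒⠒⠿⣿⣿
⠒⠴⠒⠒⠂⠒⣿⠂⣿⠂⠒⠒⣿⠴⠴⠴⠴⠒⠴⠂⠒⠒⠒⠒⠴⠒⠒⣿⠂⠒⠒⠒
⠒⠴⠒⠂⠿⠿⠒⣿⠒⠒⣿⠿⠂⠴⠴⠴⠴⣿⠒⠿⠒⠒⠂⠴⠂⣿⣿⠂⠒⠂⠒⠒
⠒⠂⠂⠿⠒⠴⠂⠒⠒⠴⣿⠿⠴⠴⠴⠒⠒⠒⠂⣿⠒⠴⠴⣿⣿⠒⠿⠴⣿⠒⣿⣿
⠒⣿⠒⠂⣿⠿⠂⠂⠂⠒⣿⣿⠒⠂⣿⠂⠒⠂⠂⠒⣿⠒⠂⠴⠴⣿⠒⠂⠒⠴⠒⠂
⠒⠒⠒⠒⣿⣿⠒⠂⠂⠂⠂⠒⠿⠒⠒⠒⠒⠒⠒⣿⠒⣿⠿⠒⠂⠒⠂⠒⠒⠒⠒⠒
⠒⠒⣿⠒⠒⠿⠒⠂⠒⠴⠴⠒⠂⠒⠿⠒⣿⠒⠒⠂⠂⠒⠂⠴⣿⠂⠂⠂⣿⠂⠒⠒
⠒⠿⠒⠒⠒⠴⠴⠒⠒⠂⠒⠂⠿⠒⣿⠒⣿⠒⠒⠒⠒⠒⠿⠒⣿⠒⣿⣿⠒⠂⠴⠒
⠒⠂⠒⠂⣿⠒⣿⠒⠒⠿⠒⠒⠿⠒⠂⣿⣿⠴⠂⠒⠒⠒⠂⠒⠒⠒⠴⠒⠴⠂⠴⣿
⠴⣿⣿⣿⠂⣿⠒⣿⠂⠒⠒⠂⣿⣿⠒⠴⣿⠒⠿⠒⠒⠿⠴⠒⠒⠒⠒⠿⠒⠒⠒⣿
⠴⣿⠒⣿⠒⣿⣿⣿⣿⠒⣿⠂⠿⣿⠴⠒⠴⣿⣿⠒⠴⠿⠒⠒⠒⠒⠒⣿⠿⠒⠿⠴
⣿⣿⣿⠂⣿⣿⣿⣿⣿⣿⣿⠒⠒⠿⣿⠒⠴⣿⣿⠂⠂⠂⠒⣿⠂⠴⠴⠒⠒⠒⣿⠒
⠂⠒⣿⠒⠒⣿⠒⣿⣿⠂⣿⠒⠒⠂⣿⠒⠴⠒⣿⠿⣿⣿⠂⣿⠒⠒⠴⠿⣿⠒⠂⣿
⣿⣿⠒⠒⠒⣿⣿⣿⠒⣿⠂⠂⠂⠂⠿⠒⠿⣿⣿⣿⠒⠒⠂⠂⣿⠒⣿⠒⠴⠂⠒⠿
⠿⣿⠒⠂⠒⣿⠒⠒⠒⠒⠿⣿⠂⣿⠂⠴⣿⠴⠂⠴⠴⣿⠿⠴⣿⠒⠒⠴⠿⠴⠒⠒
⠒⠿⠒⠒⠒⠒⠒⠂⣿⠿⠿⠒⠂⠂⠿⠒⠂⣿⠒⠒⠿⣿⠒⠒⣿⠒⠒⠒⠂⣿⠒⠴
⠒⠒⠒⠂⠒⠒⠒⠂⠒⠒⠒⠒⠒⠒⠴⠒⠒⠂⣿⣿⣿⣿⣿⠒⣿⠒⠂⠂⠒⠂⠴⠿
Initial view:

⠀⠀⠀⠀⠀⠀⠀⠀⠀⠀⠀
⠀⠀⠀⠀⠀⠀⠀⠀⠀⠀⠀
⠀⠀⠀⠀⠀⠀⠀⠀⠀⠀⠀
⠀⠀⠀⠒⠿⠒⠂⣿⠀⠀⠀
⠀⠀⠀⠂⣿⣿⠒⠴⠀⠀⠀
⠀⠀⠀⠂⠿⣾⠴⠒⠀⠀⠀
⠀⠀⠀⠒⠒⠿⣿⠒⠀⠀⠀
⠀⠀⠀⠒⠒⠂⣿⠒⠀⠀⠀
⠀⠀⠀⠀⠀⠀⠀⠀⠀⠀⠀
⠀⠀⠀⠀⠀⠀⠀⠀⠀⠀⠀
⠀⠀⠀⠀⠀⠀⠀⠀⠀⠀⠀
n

⠀⠀⠀⠀⠀⠀⠀⠀⠀⠀⠀
⠀⠀⠀⠀⠀⠀⠀⠀⠀⠀⠀
⠀⠀⠀⠀⠀⠀⠀⠀⠀⠀⠀
⠀⠀⠀⠂⠿⠒⣿⠒⠀⠀⠀
⠀⠀⠀⠒⠿⠒⠂⣿⠀⠀⠀
⠀⠀⠀⠂⣿⣾⠒⠴⠀⠀⠀
⠀⠀⠀⠂⠿⣿⠴⠒⠀⠀⠀
⠀⠀⠀⠒⠒⠿⣿⠒⠀⠀⠀
⠀⠀⠀⠒⠒⠂⣿⠒⠀⠀⠀
⠀⠀⠀⠀⠀⠀⠀⠀⠀⠀⠀
⠀⠀⠀⠀⠀⠀⠀⠀⠀⠀⠀

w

⠀⠀⠀⠀⠀⠀⠀⠀⠀⠀⠀
⠀⠀⠀⠀⠀⠀⠀⠀⠀⠀⠀
⠀⠀⠀⠀⠀⠀⠀⠀⠀⠀⠀
⠀⠀⠀⠒⠂⠿⠒⣿⠒⠀⠀
⠀⠀⠀⠒⠒⠿⠒⠂⣿⠀⠀
⠀⠀⠀⠒⠂⣾⣿⠒⠴⠀⠀
⠀⠀⠀⣿⠂⠿⣿⠴⠒⠀⠀
⠀⠀⠀⣿⠒⠒⠿⣿⠒⠀⠀
⠀⠀⠀⠀⠒⠒⠂⣿⠒⠀⠀
⠀⠀⠀⠀⠀⠀⠀⠀⠀⠀⠀
⠀⠀⠀⠀⠀⠀⠀⠀⠀⠀⠀

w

⠀⠀⠀⠀⠀⠀⠀⠀⠀⠀⠀
⠀⠀⠀⠀⠀⠀⠀⠀⠀⠀⠀
⠀⠀⠀⠀⠀⠀⠀⠀⠀⠀⠀
⠀⠀⠀⠂⠒⠂⠿⠒⣿⠒⠀
⠀⠀⠀⠿⠒⠒⠿⠒⠂⣿⠀
⠀⠀⠀⠒⠒⣾⣿⣿⠒⠴⠀
⠀⠀⠀⠒⣿⠂⠿⣿⠴⠒⠀
⠀⠀⠀⣿⣿⠒⠒⠿⣿⠒⠀
⠀⠀⠀⠀⠀⠒⠒⠂⣿⠒⠀
⠀⠀⠀⠀⠀⠀⠀⠀⠀⠀⠀
⠀⠀⠀⠀⠀⠀⠀⠀⠀⠀⠀

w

⠀⠀⠀⠀⠀⠀⠀⠀⠀⠀⠀
⠀⠀⠀⠀⠀⠀⠀⠀⠀⠀⠀
⠀⠀⠀⠀⠀⠀⠀⠀⠀⠀⠀
⠀⠀⠀⠒⠂⠒⠂⠿⠒⣿⠒
⠀⠀⠀⠒⠿⠒⠒⠿⠒⠂⣿
⠀⠀⠀⠂⠒⣾⠂⣿⣿⠒⠴
⠀⠀⠀⣿⠒⣿⠂⠿⣿⠴⠒
⠀⠀⠀⣿⣿⣿⠒⠒⠿⣿⠒
⠀⠀⠀⠀⠀⠀⠒⠒⠂⣿⠒
⠀⠀⠀⠀⠀⠀⠀⠀⠀⠀⠀
⠀⠀⠀⠀⠀⠀⠀⠀⠀⠀⠀

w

⠀⠀⠀⠀⠀⠀⠀⠀⠀⠀⠀
⠀⠀⠀⠀⠀⠀⠀⠀⠀⠀⠀
⠀⠀⠀⠀⠀⠀⠀⠀⠀⠀⠀
⠀⠀⠀⠒⠒⠂⠒⠂⠿⠒⣿
⠀⠀⠀⠒⠒⠿⠒⠒⠿⠒⠂
⠀⠀⠀⣿⠂⣾⠒⠂⣿⣿⠒
⠀⠀⠀⣿⣿⠒⣿⠂⠿⣿⠴
⠀⠀⠀⣿⣿⣿⣿⠒⠒⠿⣿
⠀⠀⠀⠀⠀⠀⠀⠒⠒⠂⣿
⠀⠀⠀⠀⠀⠀⠀⠀⠀⠀⠀
⠀⠀⠀⠀⠀⠀⠀⠀⠀⠀⠀

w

⠀⠀⠀⠀⠀⠀⠀⠀⠀⠀⠀
⠀⠀⠀⠀⠀⠀⠀⠀⠀⠀⠀
⠀⠀⠀⠀⠀⠀⠀⠀⠀⠀⠀
⠀⠀⠀⠴⠒⠒⠂⠒⠂⠿⠒
⠀⠀⠀⣿⠒⠒⠿⠒⠒⠿⠒
⠀⠀⠀⠒⣿⣾⠒⠒⠂⣿⣿
⠀⠀⠀⣿⣿⣿⠒⣿⠂⠿⣿
⠀⠀⠀⣿⣿⣿⣿⣿⠒⠒⠿
⠀⠀⠀⠀⠀⠀⠀⠀⠒⠒⠂
⠀⠀⠀⠀⠀⠀⠀⠀⠀⠀⠀
⠀⠀⠀⠀⠀⠀⠀⠀⠀⠀⠀

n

⠀⠀⠀⠀⠀⠀⠀⠀⠀⠀⠀
⠀⠀⠀⠀⠀⠀⠀⠀⠀⠀⠀
⠀⠀⠀⠀⠀⠀⠀⠀⠀⠀⠀
⠀⠀⠀⠒⠂⠒⠴⠴⠀⠀⠀
⠀⠀⠀⠴⠒⠒⠂⠒⠂⠿⠒
⠀⠀⠀⣿⠒⣾⠿⠒⠒⠿⠒
⠀⠀⠀⠒⣿⠂⠒⠒⠂⣿⣿
⠀⠀⠀⣿⣿⣿⠒⣿⠂⠿⣿
⠀⠀⠀⣿⣿⣿⣿⣿⠒⠒⠿
⠀⠀⠀⠀⠀⠀⠀⠀⠒⠒⠂
⠀⠀⠀⠀⠀⠀⠀⠀⠀⠀⠀

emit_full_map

⠒⠂⠒⠴⠴⠀⠀⠀⠀⠀
⠴⠒⠒⠂⠒⠂⠿⠒⣿⠒
⣿⠒⣾⠿⠒⠒⠿⠒⠂⣿
⠒⣿⠂⠒⠒⠂⣿⣿⠒⠴
⣿⣿⣿⠒⣿⠂⠿⣿⠴⠒
⣿⣿⣿⣿⣿⠒⠒⠿⣿⠒
⠀⠀⠀⠀⠀⠒⠒⠂⣿⠒

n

⠀⠀⠀⠀⠀⠀⠀⠀⠀⠀⠀
⠀⠀⠀⠀⠀⠀⠀⠀⠀⠀⠀
⠀⠀⠀⠀⠀⠀⠀⠀⠀⠀⠀
⠀⠀⠀⠒⠂⠂⠂⠂⠀⠀⠀
⠀⠀⠀⠒⠂⠒⠴⠴⠀⠀⠀
⠀⠀⠀⠴⠒⣾⠂⠒⠂⠿⠒
⠀⠀⠀⣿⠒⠒⠿⠒⠒⠿⠒
⠀⠀⠀⠒⣿⠂⠒⠒⠂⣿⣿
⠀⠀⠀⣿⣿⣿⠒⣿⠂⠿⣿
⠀⠀⠀⣿⣿⣿⣿⣿⠒⠒⠿
⠀⠀⠀⠀⠀⠀⠀⠀⠒⠒⠂

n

⠀⠀⠀⠀⠀⠀⠀⠀⠀⠀⠀
⠀⠀⠀⠀⠀⠀⠀⠀⠀⠀⠀
⠀⠀⠀⠀⠀⠀⠀⠀⠀⠀⠀
⠀⠀⠀⠂⠂⠂⠒⣿⠀⠀⠀
⠀⠀⠀⠒⠂⠂⠂⠂⠀⠀⠀
⠀⠀⠀⠒⠂⣾⠴⠴⠀⠀⠀
⠀⠀⠀⠴⠒⠒⠂⠒⠂⠿⠒
⠀⠀⠀⣿⠒⠒⠿⠒⠒⠿⠒
⠀⠀⠀⠒⣿⠂⠒⠒⠂⣿⣿
⠀⠀⠀⣿⣿⣿⠒⣿⠂⠿⣿
⠀⠀⠀⣿⣿⣿⣿⣿⠒⠒⠿

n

⠀⠀⠀⠀⠀⠀⠀⠀⠀⠀⠀
⠀⠀⠀⠀⠀⠀⠀⠀⠀⠀⠀
⠀⠀⠀⠀⠀⠀⠀⠀⠀⠀⠀
⠀⠀⠀⠂⠒⠒⠴⣿⠀⠀⠀
⠀⠀⠀⠂⠂⠂⠒⣿⠀⠀⠀
⠀⠀⠀⠒⠂⣾⠂⠂⠀⠀⠀
⠀⠀⠀⠒⠂⠒⠴⠴⠀⠀⠀
⠀⠀⠀⠴⠒⠒⠂⠒⠂⠿⠒
⠀⠀⠀⣿⠒⠒⠿⠒⠒⠿⠒
⠀⠀⠀⠒⣿⠂⠒⠒⠂⣿⣿
⠀⠀⠀⣿⣿⣿⠒⣿⠂⠿⣿

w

⠀⠀⠀⠀⠀⠀⠀⠀⠀⠀⠀
⠀⠀⠀⠀⠀⠀⠀⠀⠀⠀⠀
⠀⠀⠀⠀⠀⠀⠀⠀⠀⠀⠀
⠀⠀⠀⠴⠂⠒⠒⠴⣿⠀⠀
⠀⠀⠀⠿⠂⠂⠂⠒⣿⠀⠀
⠀⠀⠀⣿⠒⣾⠂⠂⠂⠀⠀
⠀⠀⠀⠿⠒⠂⠒⠴⠴⠀⠀
⠀⠀⠀⠴⠴⠒⠒⠂⠒⠂⠿
⠀⠀⠀⠀⣿⠒⠒⠿⠒⠒⠿
⠀⠀⠀⠀⠒⣿⠂⠒⠒⠂⣿
⠀⠀⠀⠀⣿⣿⣿⠒⣿⠂⠿

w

⠀⠀⠀⠀⠀⠀⠀⠀⠀⠀⠀
⠀⠀⠀⠀⠀⠀⠀⠀⠀⠀⠀
⠀⠀⠀⠀⠀⠀⠀⠀⠀⠀⠀
⠀⠀⠀⠒⠴⠂⠒⠒⠴⣿⠀
⠀⠀⠀⣿⠿⠂⠂⠂⠒⣿⠀
⠀⠀⠀⣿⣿⣾⠂⠂⠂⠂⠀
⠀⠀⠀⠒⠿⠒⠂⠒⠴⠴⠀
⠀⠀⠀⠒⠴⠴⠒⠒⠂⠒⠂
⠀⠀⠀⠀⠀⣿⠒⠒⠿⠒⠒
⠀⠀⠀⠀⠀⠒⣿⠂⠒⠒⠂
⠀⠀⠀⠀⠀⣿⣿⣿⠒⣿⠂

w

⠀⠀⠀⠀⠀⠀⠀⠀⠀⠀⠀
⠀⠀⠀⠀⠀⠀⠀⠀⠀⠀⠀
⠀⠀⠀⠀⠀⠀⠀⠀⠀⠀⠀
⠀⠀⠀⠿⠒⠴⠂⠒⠒⠴⣿
⠀⠀⠀⠂⣿⠿⠂⠂⠂⠒⣿
⠀⠀⠀⠒⣿⣾⠒⠂⠂⠂⠂
⠀⠀⠀⠒⠒⠿⠒⠂⠒⠴⠴
⠀⠀⠀⠒⠒⠴⠴⠒⠒⠂⠒
⠀⠀⠀⠀⠀⠀⣿⠒⠒⠿⠒
⠀⠀⠀⠀⠀⠀⠒⣿⠂⠒⠒
⠀⠀⠀⠀⠀⠀⣿⣿⣿⠒⣿

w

⠿⠀⠀⠀⠀⠀⠀⠀⠀⠀⠀
⠿⠀⠀⠀⠀⠀⠀⠀⠀⠀⠀
⠿⠀⠀⠀⠀⠀⠀⠀⠀⠀⠀
⠿⠀⠀⠂⠿⠒⠴⠂⠒⠒⠴
⠿⠀⠀⠒⠂⣿⠿⠂⠂⠂⠒
⠿⠀⠀⠒⠒⣾⣿⠒⠂⠂⠂
⠿⠀⠀⣿⠒⠒⠿⠒⠂⠒⠴
⠿⠀⠀⠒⠒⠒⠴⠴⠒⠒⠂
⠿⠀⠀⠀⠀⠀⠀⣿⠒⠒⠿
⠿⠀⠀⠀⠀⠀⠀⠒⣿⠂⠒
⠿⠀⠀⠀⠀⠀⠀⣿⣿⣿⠒

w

⠿⠿⠀⠀⠀⠀⠀⠀⠀⠀⠀
⠿⠿⠀⠀⠀⠀⠀⠀⠀⠀⠀
⠿⠿⠀⠀⠀⠀⠀⠀⠀⠀⠀
⠿⠿⠀⠂⠂⠿⠒⠴⠂⠒⠒
⠿⠿⠀⣿⠒⠂⣿⠿⠂⠂⠂
⠿⠿⠀⠒⠒⣾⣿⣿⠒⠂⠂
⠿⠿⠀⠒⣿⠒⠒⠿⠒⠂⠒
⠿⠿⠀⠿⠒⠒⠒⠴⠴⠒⠒
⠿⠿⠀⠀⠀⠀⠀⠀⣿⠒⠒
⠿⠿⠀⠀⠀⠀⠀⠀⠒⣿⠂
⠿⠿⠀⠀⠀⠀⠀⠀⣿⣿⣿

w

⠿⠿⠿⠀⠀⠀⠀⠀⠀⠀⠀
⠿⠿⠿⠀⠀⠀⠀⠀⠀⠀⠀
⠿⠿⠿⠀⠀⠀⠀⠀⠀⠀⠀
⠿⠿⠿⠒⠂⠂⠿⠒⠴⠂⠒
⠿⠿⠿⠒⣿⠒⠂⣿⠿⠂⠂
⠿⠿⠿⠒⠒⣾⠒⣿⣿⠒⠂
⠿⠿⠿⠒⠒⣿⠒⠒⠿⠒⠂
⠿⠿⠿⠒⠿⠒⠒⠒⠴⠴⠒
⠿⠿⠿⠀⠀⠀⠀⠀⠀⣿⠒
⠿⠿⠿⠀⠀⠀⠀⠀⠀⠒⣿
⠿⠿⠿⠀⠀⠀⠀⠀⠀⣿⣿

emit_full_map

⠒⠂⠂⠿⠒⠴⠂⠒⠒⠴⣿⠀⠀⠀⠀⠀
⠒⣿⠒⠂⣿⠿⠂⠂⠂⠒⣿⠀⠀⠀⠀⠀
⠒⠒⣾⠒⣿⣿⠒⠂⠂⠂⠂⠀⠀⠀⠀⠀
⠒⠒⣿⠒⠒⠿⠒⠂⠒⠴⠴⠀⠀⠀⠀⠀
⠒⠿⠒⠒⠒⠴⠴⠒⠒⠂⠒⠂⠿⠒⣿⠒
⠀⠀⠀⠀⠀⠀⣿⠒⠒⠿⠒⠒⠿⠒⠂⣿
⠀⠀⠀⠀⠀⠀⠒⣿⠂⠒⠒⠂⣿⣿⠒⠴
⠀⠀⠀⠀⠀⠀⣿⣿⣿⠒⣿⠂⠿⣿⠴⠒
⠀⠀⠀⠀⠀⠀⣿⣿⣿⣿⣿⠒⠒⠿⣿⠒
⠀⠀⠀⠀⠀⠀⠀⠀⠀⠀⠀⠒⠒⠂⣿⠒

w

⠿⠿⠿⠿⠀⠀⠀⠀⠀⠀⠀
⠿⠿⠿⠿⠀⠀⠀⠀⠀⠀⠀
⠿⠿⠿⠿⠀⠀⠀⠀⠀⠀⠀
⠿⠿⠿⠿⠒⠂⠂⠿⠒⠴⠂
⠿⠿⠿⠿⠒⣿⠒⠂⣿⠿⠂
⠿⠿⠿⠿⠒⣾⠒⠒⣿⣿⠒
⠿⠿⠿⠿⠒⠒⣿⠒⠒⠿⠒
⠿⠿⠿⠿⠒⠿⠒⠒⠒⠴⠴
⠿⠿⠿⠿⠀⠀⠀⠀⠀⠀⣿
⠿⠿⠿⠿⠀⠀⠀⠀⠀⠀⠒
⠿⠿⠿⠿⠀⠀⠀⠀⠀⠀⣿

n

⠿⠿⠿⠿⠀⠀⠀⠀⠀⠀⠀
⠿⠿⠿⠿⠀⠀⠀⠀⠀⠀⠀
⠿⠿⠿⠿⠀⠀⠀⠀⠀⠀⠀
⠿⠿⠿⠿⠒⠴⠒⠂⠀⠀⠀
⠿⠿⠿⠿⠒⠂⠂⠿⠒⠴⠂
⠿⠿⠿⠿⠒⣾⠒⠂⣿⠿⠂
⠿⠿⠿⠿⠒⠒⠒⠒⣿⣿⠒
⠿⠿⠿⠿⠒⠒⣿⠒⠒⠿⠒
⠿⠿⠿⠿⠒⠿⠒⠒⠒⠴⠴
⠿⠿⠿⠿⠀⠀⠀⠀⠀⠀⣿
⠿⠿⠿⠿⠀⠀⠀⠀⠀⠀⠒

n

⠿⠿⠿⠿⠀⠀⠀⠀⠀⠀⠀
⠿⠿⠿⠿⠀⠀⠀⠀⠀⠀⠀
⠿⠿⠿⠿⠀⠀⠀⠀⠀⠀⠀
⠿⠿⠿⠿⠒⠴⠒⠒⠀⠀⠀
⠿⠿⠿⠿⠒⠴⠒⠂⠀⠀⠀
⠿⠿⠿⠿⠒⣾⠂⠿⠒⠴⠂
⠿⠿⠿⠿⠒⣿⠒⠂⣿⠿⠂
⠿⠿⠿⠿⠒⠒⠒⠒⣿⣿⠒
⠿⠿⠿⠿⠒⠒⣿⠒⠒⠿⠒
⠿⠿⠿⠿⠒⠿⠒⠒⠒⠴⠴
⠿⠿⠿⠿⠀⠀⠀⠀⠀⠀⣿

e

⠿⠿⠿⠀⠀⠀⠀⠀⠀⠀⠀
⠿⠿⠿⠀⠀⠀⠀⠀⠀⠀⠀
⠿⠿⠿⠀⠀⠀⠀⠀⠀⠀⠀
⠿⠿⠿⠒⠴⠒⠒⠂⠀⠀⠀
⠿⠿⠿⠒⠴⠒⠂⠿⠀⠀⠀
⠿⠿⠿⠒⠂⣾⠿⠒⠴⠂⠒
⠿⠿⠿⠒⣿⠒⠂⣿⠿⠂⠂
⠿⠿⠿⠒⠒⠒⠒⣿⣿⠒⠂
⠿⠿⠿⠒⠒⣿⠒⠒⠿⠒⠂
⠿⠿⠿⠒⠿⠒⠒⠒⠴⠴⠒
⠿⠿⠿⠀⠀⠀⠀⠀⠀⣿⠒

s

⠿⠿⠿⠀⠀⠀⠀⠀⠀⠀⠀
⠿⠿⠿⠀⠀⠀⠀⠀⠀⠀⠀
⠿⠿⠿⠒⠴⠒⠒⠂⠀⠀⠀
⠿⠿⠿⠒⠴⠒⠂⠿⠀⠀⠀
⠿⠿⠿⠒⠂⠂⠿⠒⠴⠂⠒
⠿⠿⠿⠒⣿⣾⠂⣿⠿⠂⠂
⠿⠿⠿⠒⠒⠒⠒⣿⣿⠒⠂
⠿⠿⠿⠒⠒⣿⠒⠒⠿⠒⠂
⠿⠿⠿⠒⠿⠒⠒⠒⠴⠴⠒
⠿⠿⠿⠀⠀⠀⠀⠀⠀⣿⠒
⠿⠿⠿⠀⠀⠀⠀⠀⠀⠒⣿

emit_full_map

⠒⠴⠒⠒⠂⠀⠀⠀⠀⠀⠀⠀⠀⠀⠀⠀
⠒⠴⠒⠂⠿⠀⠀⠀⠀⠀⠀⠀⠀⠀⠀⠀
⠒⠂⠂⠿⠒⠴⠂⠒⠒⠴⣿⠀⠀⠀⠀⠀
⠒⣿⣾⠂⣿⠿⠂⠂⠂⠒⣿⠀⠀⠀⠀⠀
⠒⠒⠒⠒⣿⣿⠒⠂⠂⠂⠂⠀⠀⠀⠀⠀
⠒⠒⣿⠒⠒⠿⠒⠂⠒⠴⠴⠀⠀⠀⠀⠀
⠒⠿⠒⠒⠒⠴⠴⠒⠒⠂⠒⠂⠿⠒⣿⠒
⠀⠀⠀⠀⠀⠀⣿⠒⠒⠿⠒⠒⠿⠒⠂⣿
⠀⠀⠀⠀⠀⠀⠒⣿⠂⠒⠒⠂⣿⣿⠒⠴
⠀⠀⠀⠀⠀⠀⣿⣿⣿⠒⣿⠂⠿⣿⠴⠒
⠀⠀⠀⠀⠀⠀⣿⣿⣿⣿⣿⠒⠒⠿⣿⠒
⠀⠀⠀⠀⠀⠀⠀⠀⠀⠀⠀⠒⠒⠂⣿⠒

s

⠿⠿⠿⠀⠀⠀⠀⠀⠀⠀⠀
⠿⠿⠿⠒⠴⠒⠒⠂⠀⠀⠀
⠿⠿⠿⠒⠴⠒⠂⠿⠀⠀⠀
⠿⠿⠿⠒⠂⠂⠿⠒⠴⠂⠒
⠿⠿⠿⠒⣿⠒⠂⣿⠿⠂⠂
⠿⠿⠿⠒⠒⣾⠒⣿⣿⠒⠂
⠿⠿⠿⠒⠒⣿⠒⠒⠿⠒⠂
⠿⠿⠿⠒⠿⠒⠒⠒⠴⠴⠒
⠿⠿⠿⠀⠀⠀⠀⠀⠀⣿⠒
⠿⠿⠿⠀⠀⠀⠀⠀⠀⠒⣿
⠿⠿⠿⠀⠀⠀⠀⠀⠀⣿⣿

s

⠿⠿⠿⠒⠴⠒⠒⠂⠀⠀⠀
⠿⠿⠿⠒⠴⠒⠂⠿⠀⠀⠀
⠿⠿⠿⠒⠂⠂⠿⠒⠴⠂⠒
⠿⠿⠿⠒⣿⠒⠂⣿⠿⠂⠂
⠿⠿⠿⠒⠒⠒⠒⣿⣿⠒⠂
⠿⠿⠿⠒⠒⣾⠒⠒⠿⠒⠂
⠿⠿⠿⠒⠿⠒⠒⠒⠴⠴⠒
⠿⠿⠿⠒⠂⠒⠂⣿⠀⣿⠒
⠿⠿⠿⠀⠀⠀⠀⠀⠀⠒⣿
⠿⠿⠿⠀⠀⠀⠀⠀⠀⣿⣿
⠿⠿⠿⠀⠀⠀⠀⠀⠀⣿⣿

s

⠿⠿⠿⠒⠴⠒⠂⠿⠀⠀⠀
⠿⠿⠿⠒⠂⠂⠿⠒⠴⠂⠒
⠿⠿⠿⠒⣿⠒⠂⣿⠿⠂⠂
⠿⠿⠿⠒⠒⠒⠒⣿⣿⠒⠂
⠿⠿⠿⠒⠒⣿⠒⠒⠿⠒⠂
⠿⠿⠿⠒⠿⣾⠒⠒⠴⠴⠒
⠿⠿⠿⠒⠂⠒⠂⣿⠀⣿⠒
⠿⠿⠿⠴⣿⣿⣿⠂⠀⠒⣿
⠿⠿⠿⠀⠀⠀⠀⠀⠀⣿⣿
⠿⠿⠿⠀⠀⠀⠀⠀⠀⣿⣿
⠿⠿⠿⠀⠀⠀⠀⠀⠀⠀⠀

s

⠿⠿⠿⠒⠂⠂⠿⠒⠴⠂⠒
⠿⠿⠿⠒⣿⠒⠂⣿⠿⠂⠂
⠿⠿⠿⠒⠒⠒⠒⣿⣿⠒⠂
⠿⠿⠿⠒⠒⣿⠒⠒⠿⠒⠂
⠿⠿⠿⠒⠿⠒⠒⠒⠴⠴⠒
⠿⠿⠿⠒⠂⣾⠂⣿⠀⣿⠒
⠿⠿⠿⠴⣿⣿⣿⠂⠀⠒⣿
⠿⠿⠿⠴⣿⠒⣿⠒⠀⣿⣿
⠿⠿⠿⠀⠀⠀⠀⠀⠀⣿⣿
⠿⠿⠿⠀⠀⠀⠀⠀⠀⠀⠀
⠿⠿⠿⠀⠀⠀⠀⠀⠀⠀⠀

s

⠿⠿⠿⠒⣿⠒⠂⣿⠿⠂⠂
⠿⠿⠿⠒⠒⠒⠒⣿⣿⠒⠂
⠿⠿⠿⠒⠒⣿⠒⠒⠿⠒⠂
⠿⠿⠿⠒⠿⠒⠒⠒⠴⠴⠒
⠿⠿⠿⠒⠂⠒⠂⣿⠀⣿⠒
⠿⠿⠿⠴⣿⣾⣿⠂⠀⠒⣿
⠿⠿⠿⠴⣿⠒⣿⠒⠀⣿⣿
⠿⠿⠿⣿⣿⣿⠂⣿⠀⣿⣿
⠿⠿⠿⠀⠀⠀⠀⠀⠀⠀⠀
⠿⠿⠿⠀⠀⠀⠀⠀⠀⠀⠀
⠿⠿⠿⠀⠀⠀⠀⠀⠀⠀⠀

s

⠿⠿⠿⠒⠒⠒⠒⣿⣿⠒⠂
⠿⠿⠿⠒⠒⣿⠒⠒⠿⠒⠂
⠿⠿⠿⠒⠿⠒⠒⠒⠴⠴⠒
⠿⠿⠿⠒⠂⠒⠂⣿⠀⣿⠒
⠿⠿⠿⠴⣿⣿⣿⠂⠀⠒⣿
⠿⠿⠿⠴⣿⣾⣿⠒⠀⣿⣿
⠿⠿⠿⣿⣿⣿⠂⣿⠀⣿⣿
⠿⠿⠿⠂⠒⣿⠒⠒⠀⠀⠀
⠿⠿⠿⠀⠀⠀⠀⠀⠀⠀⠀
⠿⠿⠿⠀⠀⠀⠀⠀⠀⠀⠀
⠿⠿⠿⠀⠀⠀⠀⠀⠀⠀⠀

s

⠿⠿⠿⠒⠒⣿⠒⠒⠿⠒⠂
⠿⠿⠿⠒⠿⠒⠒⠒⠴⠴⠒
⠿⠿⠿⠒⠂⠒⠂⣿⠀⣿⠒
⠿⠿⠿⠴⣿⣿⣿⠂⠀⠒⣿
⠿⠿⠿⠴⣿⠒⣿⠒⠀⣿⣿
⠿⠿⠿⣿⣿⣾⠂⣿⠀⣿⣿
⠿⠿⠿⠂⠒⣿⠒⠒⠀⠀⠀
⠿⠿⠿⣿⣿⠒⠒⠒⠀⠀⠀
⠿⠿⠿⠀⠀⠀⠀⠀⠀⠀⠀
⠿⠿⠿⠀⠀⠀⠀⠀⠀⠀⠀
⠿⠿⠿⠀⠀⠀⠀⠀⠀⠀⠀

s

⠿⠿⠿⠒⠿⠒⠒⠒⠴⠴⠒
⠿⠿⠿⠒⠂⠒⠂⣿⠀⣿⠒
⠿⠿⠿⠴⣿⣿⣿⠂⠀⠒⣿
⠿⠿⠿⠴⣿⠒⣿⠒⠀⣿⣿
⠿⠿⠿⣿⣿⣿⠂⣿⠀⣿⣿
⠿⠿⠿⠂⠒⣾⠒⠒⠀⠀⠀
⠿⠿⠿⣿⣿⠒⠒⠒⠀⠀⠀
⠿⠿⠿⠿⣿⠒⠂⠒⠀⠀⠀
⠿⠿⠿⠀⠀⠀⠀⠀⠀⠀⠀
⠿⠿⠿⠀⠀⠀⠀⠀⠀⠀⠀
⠿⠿⠿⠿⠿⠿⠿⠿⠿⠿⠿

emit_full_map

⠒⠴⠒⠒⠂⠀⠀⠀⠀⠀⠀⠀⠀⠀⠀⠀
⠒⠴⠒⠂⠿⠀⠀⠀⠀⠀⠀⠀⠀⠀⠀⠀
⠒⠂⠂⠿⠒⠴⠂⠒⠒⠴⣿⠀⠀⠀⠀⠀
⠒⣿⠒⠂⣿⠿⠂⠂⠂⠒⣿⠀⠀⠀⠀⠀
⠒⠒⠒⠒⣿⣿⠒⠂⠂⠂⠂⠀⠀⠀⠀⠀
⠒⠒⣿⠒⠒⠿⠒⠂⠒⠴⠴⠀⠀⠀⠀⠀
⠒⠿⠒⠒⠒⠴⠴⠒⠒⠂⠒⠂⠿⠒⣿⠒
⠒⠂⠒⠂⣿⠀⣿⠒⠒⠿⠒⠒⠿⠒⠂⣿
⠴⣿⣿⣿⠂⠀⠒⣿⠂⠒⠒⠂⣿⣿⠒⠴
⠴⣿⠒⣿⠒⠀⣿⣿⣿⠒⣿⠂⠿⣿⠴⠒
⣿⣿⣿⠂⣿⠀⣿⣿⣿⣿⣿⠒⠒⠿⣿⠒
⠂⠒⣾⠒⠒⠀⠀⠀⠀⠀⠀⠒⠒⠂⣿⠒
⣿⣿⠒⠒⠒⠀⠀⠀⠀⠀⠀⠀⠀⠀⠀⠀
⠿⣿⠒⠂⠒⠀⠀⠀⠀⠀⠀⠀⠀⠀⠀⠀


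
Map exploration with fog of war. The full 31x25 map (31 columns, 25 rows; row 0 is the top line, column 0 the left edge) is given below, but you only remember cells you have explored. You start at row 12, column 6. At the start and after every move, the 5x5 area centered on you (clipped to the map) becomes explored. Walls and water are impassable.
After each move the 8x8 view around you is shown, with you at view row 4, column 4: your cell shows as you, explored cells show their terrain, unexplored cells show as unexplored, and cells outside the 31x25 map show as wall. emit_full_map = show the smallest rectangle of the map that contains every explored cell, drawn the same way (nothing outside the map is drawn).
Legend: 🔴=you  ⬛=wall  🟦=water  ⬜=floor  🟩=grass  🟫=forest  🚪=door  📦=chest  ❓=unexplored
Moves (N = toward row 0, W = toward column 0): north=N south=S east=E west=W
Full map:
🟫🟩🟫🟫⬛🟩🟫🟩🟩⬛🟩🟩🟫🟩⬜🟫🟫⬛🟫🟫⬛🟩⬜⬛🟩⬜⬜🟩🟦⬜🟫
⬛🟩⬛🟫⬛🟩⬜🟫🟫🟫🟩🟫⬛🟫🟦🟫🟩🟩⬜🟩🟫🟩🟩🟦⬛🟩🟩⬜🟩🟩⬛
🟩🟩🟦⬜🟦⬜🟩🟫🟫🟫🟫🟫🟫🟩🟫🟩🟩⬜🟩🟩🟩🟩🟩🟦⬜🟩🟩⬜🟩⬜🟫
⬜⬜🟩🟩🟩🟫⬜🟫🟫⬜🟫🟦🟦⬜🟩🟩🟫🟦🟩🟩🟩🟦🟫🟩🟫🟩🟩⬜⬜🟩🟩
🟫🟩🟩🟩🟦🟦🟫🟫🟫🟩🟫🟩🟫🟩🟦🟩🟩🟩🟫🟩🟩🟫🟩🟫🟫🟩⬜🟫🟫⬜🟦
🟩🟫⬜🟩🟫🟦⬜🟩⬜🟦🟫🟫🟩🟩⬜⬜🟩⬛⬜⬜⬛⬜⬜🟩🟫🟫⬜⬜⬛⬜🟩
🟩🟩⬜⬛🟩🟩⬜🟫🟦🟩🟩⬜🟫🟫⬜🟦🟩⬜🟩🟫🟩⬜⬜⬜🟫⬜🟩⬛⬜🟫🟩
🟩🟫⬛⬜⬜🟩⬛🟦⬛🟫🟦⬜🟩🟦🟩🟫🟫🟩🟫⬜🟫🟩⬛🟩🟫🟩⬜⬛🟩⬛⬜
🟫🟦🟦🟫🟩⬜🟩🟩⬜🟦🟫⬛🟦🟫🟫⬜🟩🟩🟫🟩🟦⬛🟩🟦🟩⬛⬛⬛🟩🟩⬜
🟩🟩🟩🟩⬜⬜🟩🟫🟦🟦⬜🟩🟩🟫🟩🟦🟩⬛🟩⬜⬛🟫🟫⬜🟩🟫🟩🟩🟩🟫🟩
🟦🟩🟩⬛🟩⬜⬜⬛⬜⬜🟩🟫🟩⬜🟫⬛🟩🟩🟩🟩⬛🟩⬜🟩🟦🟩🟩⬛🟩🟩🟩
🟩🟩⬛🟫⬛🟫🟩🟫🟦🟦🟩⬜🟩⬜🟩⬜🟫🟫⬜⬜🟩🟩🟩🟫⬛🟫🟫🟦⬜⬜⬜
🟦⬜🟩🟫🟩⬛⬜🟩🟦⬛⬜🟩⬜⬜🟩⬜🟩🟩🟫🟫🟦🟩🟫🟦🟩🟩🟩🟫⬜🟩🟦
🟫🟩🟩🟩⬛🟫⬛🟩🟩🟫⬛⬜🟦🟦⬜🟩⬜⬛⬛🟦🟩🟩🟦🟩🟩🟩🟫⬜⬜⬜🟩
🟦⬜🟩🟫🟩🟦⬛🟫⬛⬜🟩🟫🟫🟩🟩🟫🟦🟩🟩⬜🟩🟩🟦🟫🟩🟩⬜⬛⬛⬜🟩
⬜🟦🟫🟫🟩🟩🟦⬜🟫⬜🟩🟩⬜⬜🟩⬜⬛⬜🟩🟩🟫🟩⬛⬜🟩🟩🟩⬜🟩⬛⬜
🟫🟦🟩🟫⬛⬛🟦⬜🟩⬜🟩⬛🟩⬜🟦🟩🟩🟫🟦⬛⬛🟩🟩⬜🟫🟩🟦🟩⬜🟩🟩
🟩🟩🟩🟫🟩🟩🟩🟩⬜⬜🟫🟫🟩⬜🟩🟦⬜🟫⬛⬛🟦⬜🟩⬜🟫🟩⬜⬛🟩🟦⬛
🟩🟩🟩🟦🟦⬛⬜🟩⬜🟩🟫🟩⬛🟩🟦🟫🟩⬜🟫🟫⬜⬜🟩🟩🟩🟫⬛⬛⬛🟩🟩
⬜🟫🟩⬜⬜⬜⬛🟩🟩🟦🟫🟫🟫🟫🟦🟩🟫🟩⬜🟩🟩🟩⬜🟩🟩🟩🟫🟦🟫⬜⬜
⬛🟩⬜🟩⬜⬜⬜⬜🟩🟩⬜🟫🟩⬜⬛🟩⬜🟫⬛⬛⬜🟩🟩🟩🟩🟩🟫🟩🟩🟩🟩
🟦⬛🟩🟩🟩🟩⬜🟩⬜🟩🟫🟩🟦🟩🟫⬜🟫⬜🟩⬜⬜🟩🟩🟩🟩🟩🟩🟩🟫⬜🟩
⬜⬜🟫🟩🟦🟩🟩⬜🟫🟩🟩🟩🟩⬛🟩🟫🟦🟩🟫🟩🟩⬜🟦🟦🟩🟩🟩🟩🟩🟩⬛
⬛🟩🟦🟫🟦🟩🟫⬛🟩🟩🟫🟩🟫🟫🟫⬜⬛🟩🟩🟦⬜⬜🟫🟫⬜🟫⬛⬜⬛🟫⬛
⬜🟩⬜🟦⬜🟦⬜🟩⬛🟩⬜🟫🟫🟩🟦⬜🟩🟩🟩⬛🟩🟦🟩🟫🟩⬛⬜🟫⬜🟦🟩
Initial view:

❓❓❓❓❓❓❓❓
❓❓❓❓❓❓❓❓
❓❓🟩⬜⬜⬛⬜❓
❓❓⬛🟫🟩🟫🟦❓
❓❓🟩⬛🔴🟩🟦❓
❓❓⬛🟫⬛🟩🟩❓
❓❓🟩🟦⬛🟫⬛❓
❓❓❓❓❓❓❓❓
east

❓❓❓❓❓❓❓❓
❓❓❓❓❓❓❓❓
❓🟩⬜⬜⬛⬜⬜❓
❓⬛🟫🟩🟫🟦🟦❓
❓🟩⬛⬜🔴🟦⬛❓
❓⬛🟫⬛🟩🟩🟫❓
❓🟩🟦⬛🟫⬛⬜❓
❓❓❓❓❓❓❓❓

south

❓❓❓❓❓❓❓❓
❓🟩⬜⬜⬛⬜⬜❓
❓⬛🟫🟩🟫🟦🟦❓
❓🟩⬛⬜🟩🟦⬛❓
❓⬛🟫⬛🔴🟩🟫❓
❓🟩🟦⬛🟫⬛⬜❓
❓❓🟩🟦⬜🟫⬜❓
❓❓❓❓❓❓❓❓

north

❓❓❓❓❓❓❓❓
❓❓❓❓❓❓❓❓
❓🟩⬜⬜⬛⬜⬜❓
❓⬛🟫🟩🟫🟦🟦❓
❓🟩⬛⬜🔴🟦⬛❓
❓⬛🟫⬛🟩🟩🟫❓
❓🟩🟦⬛🟫⬛⬜❓
❓❓🟩🟦⬜🟫⬜❓

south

❓❓❓❓❓❓❓❓
❓🟩⬜⬜⬛⬜⬜❓
❓⬛🟫🟩🟫🟦🟦❓
❓🟩⬛⬜🟩🟦⬛❓
❓⬛🟫⬛🔴🟩🟫❓
❓🟩🟦⬛🟫⬛⬜❓
❓❓🟩🟦⬜🟫⬜❓
❓❓❓❓❓❓❓❓

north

❓❓❓❓❓❓❓❓
❓❓❓❓❓❓❓❓
❓🟩⬜⬜⬛⬜⬜❓
❓⬛🟫🟩🟫🟦🟦❓
❓🟩⬛⬜🔴🟦⬛❓
❓⬛🟫⬛🟩🟩🟫❓
❓🟩🟦⬛🟫⬛⬜❓
❓❓🟩🟦⬜🟫⬜❓


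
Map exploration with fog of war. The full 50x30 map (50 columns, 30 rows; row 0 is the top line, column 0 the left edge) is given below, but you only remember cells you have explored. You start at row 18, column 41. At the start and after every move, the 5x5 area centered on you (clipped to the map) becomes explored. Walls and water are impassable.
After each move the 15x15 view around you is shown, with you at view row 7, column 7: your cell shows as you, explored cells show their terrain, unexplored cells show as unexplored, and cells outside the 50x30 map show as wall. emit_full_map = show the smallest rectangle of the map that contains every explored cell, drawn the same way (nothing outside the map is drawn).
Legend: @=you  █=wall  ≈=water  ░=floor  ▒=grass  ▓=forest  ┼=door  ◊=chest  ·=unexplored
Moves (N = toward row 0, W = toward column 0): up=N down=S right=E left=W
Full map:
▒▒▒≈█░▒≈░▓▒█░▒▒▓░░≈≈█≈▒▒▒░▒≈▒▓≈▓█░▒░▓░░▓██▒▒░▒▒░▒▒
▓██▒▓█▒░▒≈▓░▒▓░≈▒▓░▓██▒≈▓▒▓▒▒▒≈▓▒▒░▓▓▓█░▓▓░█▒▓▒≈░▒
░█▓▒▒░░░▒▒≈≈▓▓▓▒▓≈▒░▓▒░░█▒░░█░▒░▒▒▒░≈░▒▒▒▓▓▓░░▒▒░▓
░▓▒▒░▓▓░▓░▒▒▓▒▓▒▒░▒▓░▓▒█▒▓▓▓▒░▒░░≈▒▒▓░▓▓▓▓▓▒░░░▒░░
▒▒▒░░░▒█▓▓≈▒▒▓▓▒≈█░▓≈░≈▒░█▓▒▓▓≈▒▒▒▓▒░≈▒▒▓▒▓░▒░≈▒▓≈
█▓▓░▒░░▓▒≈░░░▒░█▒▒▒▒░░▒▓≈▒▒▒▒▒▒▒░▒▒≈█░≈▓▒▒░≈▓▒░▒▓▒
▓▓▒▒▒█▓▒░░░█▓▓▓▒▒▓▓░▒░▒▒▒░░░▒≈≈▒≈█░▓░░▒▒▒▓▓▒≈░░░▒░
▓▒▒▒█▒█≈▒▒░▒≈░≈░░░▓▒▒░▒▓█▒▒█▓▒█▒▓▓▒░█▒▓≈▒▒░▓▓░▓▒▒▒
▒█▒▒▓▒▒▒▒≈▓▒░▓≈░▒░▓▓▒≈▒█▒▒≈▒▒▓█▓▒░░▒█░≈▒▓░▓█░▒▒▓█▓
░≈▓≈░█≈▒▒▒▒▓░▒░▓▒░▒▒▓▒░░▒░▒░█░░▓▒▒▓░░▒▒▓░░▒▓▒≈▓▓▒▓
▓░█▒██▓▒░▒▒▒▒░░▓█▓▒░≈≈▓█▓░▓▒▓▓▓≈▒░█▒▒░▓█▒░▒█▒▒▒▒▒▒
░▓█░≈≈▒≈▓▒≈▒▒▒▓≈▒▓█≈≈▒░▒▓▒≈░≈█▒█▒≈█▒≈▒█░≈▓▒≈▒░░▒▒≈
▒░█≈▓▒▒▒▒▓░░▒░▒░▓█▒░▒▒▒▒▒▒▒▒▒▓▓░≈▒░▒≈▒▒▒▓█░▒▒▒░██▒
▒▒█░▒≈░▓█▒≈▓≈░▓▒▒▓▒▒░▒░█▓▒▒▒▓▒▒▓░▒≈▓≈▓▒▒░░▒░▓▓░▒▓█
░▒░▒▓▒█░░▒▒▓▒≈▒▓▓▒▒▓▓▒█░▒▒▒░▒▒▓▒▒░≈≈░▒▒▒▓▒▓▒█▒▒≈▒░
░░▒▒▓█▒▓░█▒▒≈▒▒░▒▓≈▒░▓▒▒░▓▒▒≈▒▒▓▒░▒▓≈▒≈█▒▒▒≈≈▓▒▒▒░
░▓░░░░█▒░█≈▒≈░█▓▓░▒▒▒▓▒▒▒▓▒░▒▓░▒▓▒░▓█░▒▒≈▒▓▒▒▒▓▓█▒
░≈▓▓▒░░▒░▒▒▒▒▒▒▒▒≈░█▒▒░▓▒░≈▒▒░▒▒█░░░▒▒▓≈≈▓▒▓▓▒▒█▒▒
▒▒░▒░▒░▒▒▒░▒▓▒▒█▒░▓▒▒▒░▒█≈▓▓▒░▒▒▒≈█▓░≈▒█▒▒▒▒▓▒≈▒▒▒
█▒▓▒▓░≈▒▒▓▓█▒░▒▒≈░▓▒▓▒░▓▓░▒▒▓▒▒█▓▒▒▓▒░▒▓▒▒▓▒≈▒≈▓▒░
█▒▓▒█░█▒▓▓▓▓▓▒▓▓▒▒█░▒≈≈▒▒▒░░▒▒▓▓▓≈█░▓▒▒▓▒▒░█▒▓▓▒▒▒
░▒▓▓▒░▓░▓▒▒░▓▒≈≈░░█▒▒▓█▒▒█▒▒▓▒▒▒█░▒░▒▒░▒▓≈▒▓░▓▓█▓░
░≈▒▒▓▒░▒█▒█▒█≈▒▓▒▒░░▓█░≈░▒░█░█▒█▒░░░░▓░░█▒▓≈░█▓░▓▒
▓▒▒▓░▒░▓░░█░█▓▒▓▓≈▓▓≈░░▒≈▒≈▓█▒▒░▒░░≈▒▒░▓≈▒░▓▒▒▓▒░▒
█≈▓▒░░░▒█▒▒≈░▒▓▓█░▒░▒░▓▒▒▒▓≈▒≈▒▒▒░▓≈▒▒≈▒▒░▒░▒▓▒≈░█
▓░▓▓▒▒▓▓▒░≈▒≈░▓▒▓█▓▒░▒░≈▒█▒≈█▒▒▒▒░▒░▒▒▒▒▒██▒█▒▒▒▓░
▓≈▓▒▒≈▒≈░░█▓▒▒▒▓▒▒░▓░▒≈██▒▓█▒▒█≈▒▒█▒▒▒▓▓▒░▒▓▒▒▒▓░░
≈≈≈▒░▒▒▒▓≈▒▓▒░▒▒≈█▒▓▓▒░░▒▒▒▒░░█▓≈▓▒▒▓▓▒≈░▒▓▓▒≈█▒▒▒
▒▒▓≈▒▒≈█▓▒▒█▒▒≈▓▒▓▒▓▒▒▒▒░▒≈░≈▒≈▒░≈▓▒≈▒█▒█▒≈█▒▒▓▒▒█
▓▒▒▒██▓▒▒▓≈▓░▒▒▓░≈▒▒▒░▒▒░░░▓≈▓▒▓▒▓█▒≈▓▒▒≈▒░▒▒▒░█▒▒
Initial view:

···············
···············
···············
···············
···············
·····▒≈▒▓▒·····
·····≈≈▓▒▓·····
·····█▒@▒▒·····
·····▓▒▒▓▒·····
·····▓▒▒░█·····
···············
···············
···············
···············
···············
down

···············
···············
···············
···············
·····▒≈▒▓▒·····
·····≈≈▓▒▓·····
·····█▒▒▒▒·····
·····▓▒@▓▒·····
·····▓▒▒░█·····
·····▒▓≈▒▓·····
···············
···············
···············
···············
···············

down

···············
···············
···············
·····▒≈▒▓▒·····
·····≈≈▓▒▓·····
·····█▒▒▒▒·····
·····▓▒▒▓▒·····
·····▓▒@░█·····
·····▒▓≈▒▓·····
·····░█▒▓≈·····
···············
···············
···············
···············
···············

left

···············
···············
···············
······▒≈▒▓▒····
······≈≈▓▒▓····
·····▒█▒▒▒▒····
·····▒▓▒▒▓▒····
·····▒▓@▒░█····
·····░▒▓≈▒▓····
·····░░█▒▓≈····
···············
···············
···············
···············
···············

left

···············
···············
···············
·······▒≈▒▓▒···
·······≈≈▓▒▓···
·····≈▒█▒▒▒▒···
·····░▒▓▒▒▓▒···
·····▒▒@▒▒░█···
·····▒░▒▓≈▒▓···
·····▓░░█▒▓≈···
···············
···············
···············
···············
···············

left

···············
···············
···············
········▒≈▒▓▒··
········≈≈▓▒▓··
·····░≈▒█▒▒▒▒··
·····▒░▒▓▒▒▓▒··
·····▓▒@▓▒▒░█··
·····▒▒░▒▓≈▒▓··
·····░▓░░█▒▓≈··
···············
···············
···············
···············
···············

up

···············
···············
···············
···············
········▒≈▒▓▒··
·····▒▒▓≈≈▓▒▓··
·····░≈▒█▒▒▒▒··
·····▒░@▓▒▒▓▒··
·····▓▒▒▓▒▒░█··
·····▒▒░▒▓≈▒▓··
·····░▓░░█▒▓≈··
···············
···············
···············
···············

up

···············
···············
···············
···············
···············
·····█░▒▒≈▒▓▒··
·····▒▒▓≈≈▓▒▓··
·····░≈@█▒▒▒▒··
·····▒░▒▓▒▒▓▒··
·····▓▒▒▓▒▒░█··
·····▒▒░▒▓≈▒▓··
·····░▓░░█▒▓≈··
···············
···············
···············

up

···············
···············
···············
···············
···············
·····≈▒≈█▒·····
·····█░▒▒≈▒▓▒··
·····▒▒@≈≈▓▒▓··
·····░≈▒█▒▒▒▒··
·····▒░▒▓▒▒▓▒··
·····▓▒▒▓▒▒░█··
·····▒▒░▒▓≈▒▓··
·····░▓░░█▒▓≈··
···············
···············

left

···············
···············
···············
···············
···············
·····▓≈▒≈█▒····
·····▓█░▒▒≈▒▓▒·
·····░▒@▓≈≈▓▒▓·
·····▓░≈▒█▒▒▒▒·
·····▓▒░▒▓▒▒▓▒·
······▓▒▒▓▒▒░█·
······▒▒░▒▓≈▒▓·
······░▓░░█▒▓≈·
···············
···············

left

···············
···············
···············
···············
···············
·····▒▓≈▒≈█▒···
·····░▓█░▒▒≈▒▓▒
·····░░@▒▓≈≈▓▒▓
·····█▓░≈▒█▒▒▒▒
·····▒▓▒░▒▓▒▒▓▒
·······▓▒▒▓▒▒░█
·······▒▒░▒▓≈▒▓
·······░▓░░█▒▓≈
···············
···············

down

···············
···············
···············
···············
·····▒▓≈▒≈█▒···
·····░▓█░▒▒≈▒▓▒
·····░░▒▒▓≈≈▓▒▓
·····█▓@≈▒█▒▒▒▒
·····▒▓▒░▒▓▒▒▓▒
·····█░▓▒▒▓▒▒░█
·······▒▒░▒▓≈▒▓
·······░▓░░█▒▓≈
···············
···············
···············

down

···············
···············
···············
·····▒▓≈▒≈█▒···
·····░▓█░▒▒≈▒▓▒
·····░░▒▒▓≈≈▓▒▓
·····█▓░≈▒█▒▒▒▒
·····▒▓@░▒▓▒▒▓▒
·····█░▓▒▒▓▒▒░█
·····▒░▒▒░▒▓≈▒▓
·······░▓░░█▒▓≈
···············
···············
···············
···············

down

···············
···············
·····▒▓≈▒≈█▒···
·····░▓█░▒▒≈▒▓▒
·····░░▒▒▓≈≈▓▒▓
·····█▓░≈▒█▒▒▒▒
·····▒▓▒░▒▓▒▒▓▒
·····█░@▒▒▓▒▒░█
·····▒░▒▒░▒▓≈▒▓
·····░░░▓░░█▒▓≈
···············
···············
···············
···············
···············

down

···············
·····▒▓≈▒≈█▒···
·····░▓█░▒▒≈▒▓▒
·····░░▒▒▓≈≈▓▒▓
·····█▓░≈▒█▒▒▒▒
·····▒▓▒░▒▓▒▒▓▒
·····█░▓▒▒▓▒▒░█
·····▒░@▒░▒▓≈▒▓
·····░░░▓░░█▒▓≈
·····░≈▒▒░·····
···············
···············
···············
···············
···············

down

·····▒▓≈▒≈█▒···
·····░▓█░▒▒≈▒▓▒
·····░░▒▒▓≈≈▓▒▓
·····█▓░≈▒█▒▒▒▒
·····▒▓▒░▒▓▒▒▓▒
·····█░▓▒▒▓▒▒░█
·····▒░▒▒░▒▓≈▒▓
·····░░@▓░░█▒▓≈
·····░≈▒▒░·····
·····▓≈▒▒≈·····
···············
···············
···············
···············
···············

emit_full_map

▒▓≈▒≈█▒···
░▓█░▒▒≈▒▓▒
░░▒▒▓≈≈▓▒▓
█▓░≈▒█▒▒▒▒
▒▓▒░▒▓▒▒▓▒
█░▓▒▒▓▒▒░█
▒░▒▒░▒▓≈▒▓
░░@▓░░█▒▓≈
░≈▒▒░·····
▓≈▒▒≈·····


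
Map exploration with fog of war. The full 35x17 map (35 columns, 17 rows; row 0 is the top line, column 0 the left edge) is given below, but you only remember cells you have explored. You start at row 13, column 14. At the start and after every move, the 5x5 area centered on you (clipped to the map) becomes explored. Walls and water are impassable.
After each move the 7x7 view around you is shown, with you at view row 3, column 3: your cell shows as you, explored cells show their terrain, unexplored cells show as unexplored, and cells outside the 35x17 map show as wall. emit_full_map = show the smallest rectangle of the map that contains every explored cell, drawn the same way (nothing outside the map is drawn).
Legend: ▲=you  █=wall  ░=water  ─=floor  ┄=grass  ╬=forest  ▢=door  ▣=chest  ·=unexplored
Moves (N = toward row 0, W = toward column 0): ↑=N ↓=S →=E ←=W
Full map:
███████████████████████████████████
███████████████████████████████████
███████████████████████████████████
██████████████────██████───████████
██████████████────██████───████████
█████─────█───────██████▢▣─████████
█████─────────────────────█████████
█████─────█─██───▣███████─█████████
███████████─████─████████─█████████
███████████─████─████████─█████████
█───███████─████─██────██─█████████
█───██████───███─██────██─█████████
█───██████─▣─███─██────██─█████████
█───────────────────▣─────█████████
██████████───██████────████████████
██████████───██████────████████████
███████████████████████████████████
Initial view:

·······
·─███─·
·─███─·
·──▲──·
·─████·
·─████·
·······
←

·······
·──███─
·▣─███─
·──▲───
·──████
·──████
·······

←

·······
·───███
·─▣─███
·──▲───
·───███
·───███
·······

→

·······
───███─
─▣─███─
───▲───
───████
───████
·······

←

·······
·───███
·─▣─███
·──▲───
·───███
·───███
·······

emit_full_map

───███─
─▣─███─
──▲────
───████
───████

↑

·······
·█─███·
·───███
·─▣▲███
·──────
·───███
·───███

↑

·······
·█─███·
·█─███·
·──▲███
·─▣─███
·──────
·───███

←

·······
·██─███
·██─███
·█─▲─██
·█─▣─██
·──────
··───██

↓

·██─███
·██─███
·█───██
·█─▲─██
·──────
·█───██
··───██

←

··██─██
·███─██
·██───█
·██▲▣─█
·──────
·██───█
···───█

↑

·······
·███─██
·███─██
·██▲──█
·██─▣─█
·──────
·██───█

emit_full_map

███─███··
███─███··
██▲──███─
██─▣─███─
─────────
██───████
··───████

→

·······
███─███
███─███
██─▲─██
██─▣─██
───────
██───██

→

·······
██─███·
██─███·
█──▲███
█─▣─███
───────
█───███

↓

██─███·
██─███·
█───███
█─▣▲███
───────
█───███
·───███

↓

██─███·
█───███
█─▣─███
───▲───
█───███
·───███
·······

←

███─███
██───██
██─▣─██
───▲───
██───██
·█───██
·······

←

·███─██
·██───█
·██─▣─█
·──▲───
·██───█
·██───█
·······

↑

·███─██
·███─██
·██───█
·██▲▣─█
·──────
·██───█
·██───█

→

███─███
███─███
██───██
██─▲─██
───────
██───██
██───██

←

·███─██
·███─██
·██───█
·██▲▣─█
·──────
·██───█
·██───█

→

███─███
███─███
██───██
██─▲─██
───────
██───██
██───██

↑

·······
███─███
███─███
██─▲─██
██─▣─██
───────
██───██

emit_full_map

███─███··
███─███··
██─▲─███─
██─▣─███─
─────────
██───████
██───████

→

·······
██─███·
██─███·
█──▲███
█─▣─███
───────
█───███

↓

██─███·
██─███·
█───███
█─▣▲███
───────
█───███
█───███
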